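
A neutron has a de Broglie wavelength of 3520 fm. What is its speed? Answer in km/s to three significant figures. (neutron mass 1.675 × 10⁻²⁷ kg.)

p = h/λ = 6.626 × 10⁻³⁴ / 3.520 × 10⁻¹² = 1.882 × 10⁻²² kg·m/s.
v = p/m = 1.882 × 10⁻²² / 1.675 × 10⁻²⁷ = 1.12 × 10⁵ m/s = 112 km/s.

v = 112 km/s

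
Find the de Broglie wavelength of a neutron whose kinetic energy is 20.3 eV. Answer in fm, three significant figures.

λ = 6350 fm

KE = 20.3 eV = 3.252 × 10⁻¹⁸ J.
p = √(2mKE) = √(2 × 1.675 × 10⁻²⁷ × 3.252 × 10⁻¹⁸) = 1.044 × 10⁻²² kg·m/s.
λ = h/p = 6.626 × 10⁻³⁴ / 1.044 × 10⁻²² = 6.35 × 10⁻¹² m = 6350 fm.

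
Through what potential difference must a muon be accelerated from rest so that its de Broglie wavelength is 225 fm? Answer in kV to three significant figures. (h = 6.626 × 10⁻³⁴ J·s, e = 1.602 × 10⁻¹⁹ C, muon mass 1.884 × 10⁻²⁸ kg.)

p = h/λ = 6.626 × 10⁻³⁴ / 2.250 × 10⁻¹³ = 2.945 × 10⁻²¹ kg·m/s.
KE = p²/(2m) = 2.302 × 10⁻¹⁴ J.
V = KE/e = 2.302 × 10⁻¹⁴ / (1.602 × 10⁻¹⁹) = 144 kV.

V = 144 kV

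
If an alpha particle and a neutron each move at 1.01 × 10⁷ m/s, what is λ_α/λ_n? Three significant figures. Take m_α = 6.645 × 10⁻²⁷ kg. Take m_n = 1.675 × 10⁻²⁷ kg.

λ_α/λ_n = 0.252

At fixed v, p = mv so λ = h/(mv) ∝ 1/m.
λ_α/λ_n = m_n/m_α = 1.675 × 10⁻²⁷/6.645 × 10⁻²⁷ = 0.252.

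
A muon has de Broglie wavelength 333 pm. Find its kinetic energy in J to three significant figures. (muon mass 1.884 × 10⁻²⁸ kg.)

KE = 1.05 × 10⁻²⁰ J

p = h/λ = 6.626 × 10⁻³⁴ / 3.330 × 10⁻¹⁰ = 1.990 × 10⁻²⁴ kg·m/s.
KE = p²/(2m) = (1.990 × 10⁻²⁴)² / (2 × 1.884 × 10⁻²⁸) = 1.051 × 10⁻²⁰ J = 1.05 × 10⁻²⁰ J.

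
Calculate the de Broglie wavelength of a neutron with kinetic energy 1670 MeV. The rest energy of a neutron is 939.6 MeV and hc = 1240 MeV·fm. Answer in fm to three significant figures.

λ = 0.509 fm

Total energy E = KE + m₀c² = 1670 + 939.6 = 2609.6 MeV.
(pc)² = E² − (m₀c²)² = (2609.6)² − (939.6)² = 5.927 × 10⁶ MeV², so pc = 2435 MeV.
λ = hc/(pc) = 1240 MeV·fm / 2435 MeV = 0.509 fm.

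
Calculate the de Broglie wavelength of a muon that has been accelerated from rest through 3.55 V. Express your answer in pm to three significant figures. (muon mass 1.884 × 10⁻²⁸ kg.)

KE = eV = 1.602 × 10⁻¹⁹ × 3.550 = 5.687 × 10⁻¹⁹ J.
p = √(2mKE) = √(2 × 1.884 × 10⁻²⁸ × 5.687 × 10⁻¹⁹) = 1.464 × 10⁻²³ kg·m/s.
λ = h/p = 6.626 × 10⁻³⁴ / 1.464 × 10⁻²³ = 4.53 × 10⁻¹¹ m = 45.3 pm.

λ = 45.3 pm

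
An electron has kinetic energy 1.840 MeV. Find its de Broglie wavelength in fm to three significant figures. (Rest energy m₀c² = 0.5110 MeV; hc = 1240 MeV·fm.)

λ = 540 fm

Total energy E = KE + m₀c² = 1.840 + 0.5110 = 2.3510 MeV.
(pc)² = E² − (m₀c²)² = (2.3510)² − (0.5110)² = 5.266 MeV², so pc = 2.295 MeV.
λ = hc/(pc) = 1240 MeV·fm / 2.295 MeV = 540 fm.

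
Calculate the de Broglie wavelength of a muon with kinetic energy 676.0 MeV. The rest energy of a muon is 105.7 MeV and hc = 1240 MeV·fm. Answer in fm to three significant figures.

Total energy E = KE + m₀c² = 676.0 + 105.7 = 781.7 MeV.
(pc)² = E² − (m₀c²)² = (781.7)² − (105.7)² = 5.999 × 10⁵ MeV², so pc = 774.5 MeV.
λ = hc/(pc) = 1240 MeV·fm / 774.5 MeV = 1.60 fm.

λ = 1.60 fm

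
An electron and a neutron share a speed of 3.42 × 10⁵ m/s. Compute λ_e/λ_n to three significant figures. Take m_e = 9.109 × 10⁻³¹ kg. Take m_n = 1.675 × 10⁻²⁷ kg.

λ_e/λ_n = 1840

At fixed v, p = mv so λ = h/(mv) ∝ 1/m.
λ_e/λ_n = m_n/m_e = 1.675 × 10⁻²⁷/9.109 × 10⁻³¹ = 1840.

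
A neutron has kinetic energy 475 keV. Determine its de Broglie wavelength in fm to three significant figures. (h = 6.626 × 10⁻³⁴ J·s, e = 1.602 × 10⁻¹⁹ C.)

λ = 41.5 fm

KE = 475 keV = 7.610 × 10⁻¹⁴ J.
p = √(2mKE) = √(2 × 1.675 × 10⁻²⁷ × 7.610 × 10⁻¹⁴) = 1.597 × 10⁻²⁰ kg·m/s.
λ = h/p = 6.626 × 10⁻³⁴ / 1.597 × 10⁻²⁰ = 4.15 × 10⁻¹⁴ m = 41.5 fm.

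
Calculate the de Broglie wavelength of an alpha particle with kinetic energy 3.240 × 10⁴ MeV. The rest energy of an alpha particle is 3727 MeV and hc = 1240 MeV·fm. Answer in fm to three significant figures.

Total energy E = KE + m₀c² = 3.240 × 10⁴ + 3727 = 36127 MeV.
(pc)² = E² − (m₀c²)² = (36127)² − (3727)² = 1.291 × 10⁹ MeV², so pc = 3.593 × 10⁴ MeV.
λ = hc/(pc) = 1240 MeV·fm / 3.593 × 10⁴ MeV = 0.0345 fm.

λ = 0.0345 fm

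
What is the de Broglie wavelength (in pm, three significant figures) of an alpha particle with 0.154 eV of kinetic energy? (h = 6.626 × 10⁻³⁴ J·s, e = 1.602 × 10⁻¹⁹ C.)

λ = 36.6 pm

KE = 0.154 eV = 2.467 × 10⁻²⁰ J.
p = √(2mKE) = √(2 × 6.645 × 10⁻²⁷ × 2.467 × 10⁻²⁰) = 1.811 × 10⁻²³ kg·m/s.
λ = h/p = 6.626 × 10⁻³⁴ / 1.811 × 10⁻²³ = 3.66 × 10⁻¹¹ m = 36.6 pm.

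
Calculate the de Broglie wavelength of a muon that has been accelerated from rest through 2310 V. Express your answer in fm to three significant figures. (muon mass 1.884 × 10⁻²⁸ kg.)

λ = 1770 fm

KE = eV = 1.602 × 10⁻¹⁹ × 2310 = 3.701 × 10⁻¹⁶ J.
p = √(2mKE) = √(2 × 1.884 × 10⁻²⁸ × 3.701 × 10⁻¹⁶) = 3.734 × 10⁻²² kg·m/s.
λ = h/p = 6.626 × 10⁻³⁴ / 3.734 × 10⁻²² = 1.77 × 10⁻¹² m = 1770 fm.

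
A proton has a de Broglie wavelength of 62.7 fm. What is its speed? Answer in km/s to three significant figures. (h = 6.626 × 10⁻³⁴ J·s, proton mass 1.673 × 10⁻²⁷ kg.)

p = h/λ = 6.626 × 10⁻³⁴ / 6.270 × 10⁻¹⁴ = 1.057 × 10⁻²⁰ kg·m/s.
v = p/m = 1.057 × 10⁻²⁰ / 1.673 × 10⁻²⁷ = 6.32 × 10⁶ m/s = 6320 km/s.

v = 6320 km/s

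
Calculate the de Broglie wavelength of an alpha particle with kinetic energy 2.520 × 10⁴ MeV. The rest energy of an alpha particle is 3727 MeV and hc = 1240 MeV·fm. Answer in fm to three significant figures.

Total energy E = KE + m₀c² = 2.520 × 10⁴ + 3727 = 28927 MeV.
(pc)² = E² − (m₀c²)² = (28927)² − (3727)² = 8.229 × 10⁸ MeV², so pc = 2.869 × 10⁴ MeV.
λ = hc/(pc) = 1240 MeV·fm / 2.869 × 10⁴ MeV = 0.0432 fm.

λ = 0.0432 fm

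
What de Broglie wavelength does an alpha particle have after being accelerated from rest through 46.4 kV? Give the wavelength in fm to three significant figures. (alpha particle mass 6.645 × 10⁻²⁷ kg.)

λ = 47.1 fm

KE = 2eV = 2 × 1.602 × 10⁻¹⁹ × 4.640 × 10⁴ = 1.487 × 10⁻¹⁴ J.
p = √(2mKE) = √(2 × 6.645 × 10⁻²⁷ × 1.487 × 10⁻¹⁴) = 1.406 × 10⁻²⁰ kg·m/s.
λ = h/p = 6.626 × 10⁻³⁴ / 1.406 × 10⁻²⁰ = 4.71 × 10⁻¹⁴ m = 47.1 fm.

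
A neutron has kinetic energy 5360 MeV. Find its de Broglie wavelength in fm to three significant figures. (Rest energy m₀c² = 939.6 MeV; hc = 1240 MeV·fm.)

Total energy E = KE + m₀c² = 5360 + 939.6 = 6299.6 MeV.
(pc)² = E² − (m₀c²)² = (6299.6)² − (939.6)² = 3.880 × 10⁷ MeV², so pc = 6229 MeV.
λ = hc/(pc) = 1240 MeV·fm / 6229 MeV = 0.199 fm.

λ = 0.199 fm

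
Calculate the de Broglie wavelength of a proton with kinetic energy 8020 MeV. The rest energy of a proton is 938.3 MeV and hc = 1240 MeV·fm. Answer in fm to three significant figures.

λ = 0.139 fm

Total energy E = KE + m₀c² = 8020 + 938.3 = 8958.3 MeV.
(pc)² = E² − (m₀c²)² = (8958.3)² − (938.3)² = 7.937 × 10⁷ MeV², so pc = 8909 MeV.
λ = hc/(pc) = 1240 MeV·fm / 8909 MeV = 0.139 fm.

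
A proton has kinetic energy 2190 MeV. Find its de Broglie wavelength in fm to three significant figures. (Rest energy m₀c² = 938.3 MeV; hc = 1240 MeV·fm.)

Total energy E = KE + m₀c² = 2190 + 938.3 = 3128.3 MeV.
(pc)² = E² − (m₀c²)² = (3128.3)² − (938.3)² = 8.906 × 10⁶ MeV², so pc = 2984 MeV.
λ = hc/(pc) = 1240 MeV·fm / 2984 MeV = 0.416 fm.

λ = 0.416 fm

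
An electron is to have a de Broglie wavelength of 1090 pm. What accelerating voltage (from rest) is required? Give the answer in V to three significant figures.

p = h/λ = 6.626 × 10⁻³⁴ / 1.090 × 10⁻⁹ = 6.079 × 10⁻²⁵ kg·m/s.
KE = p²/(2m) = 2.028 × 10⁻¹⁹ J.
V = KE/e = 2.028 × 10⁻¹⁹ / (1.602 × 10⁻¹⁹) = 1.27 V.

V = 1.27 V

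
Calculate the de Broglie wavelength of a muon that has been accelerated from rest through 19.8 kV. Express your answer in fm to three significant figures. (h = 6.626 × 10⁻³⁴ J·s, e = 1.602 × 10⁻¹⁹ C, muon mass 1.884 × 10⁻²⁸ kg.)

λ = 606 fm

KE = eV = 1.602 × 10⁻¹⁹ × 1.980 × 10⁴ = 3.172 × 10⁻¹⁵ J.
p = √(2mKE) = √(2 × 1.884 × 10⁻²⁸ × 3.172 × 10⁻¹⁵) = 1.093 × 10⁻²¹ kg·m/s.
λ = h/p = 6.626 × 10⁻³⁴ / 1.093 × 10⁻²¹ = 6.06 × 10⁻¹³ m = 606 fm.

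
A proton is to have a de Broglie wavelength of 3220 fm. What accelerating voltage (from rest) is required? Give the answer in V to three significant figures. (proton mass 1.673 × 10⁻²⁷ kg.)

p = h/λ = 6.626 × 10⁻³⁴ / 3.220 × 10⁻¹² = 2.058 × 10⁻²² kg·m/s.
KE = p²/(2m) = 1.266 × 10⁻¹⁷ J.
V = KE/e = 1.266 × 10⁻¹⁷ / (1.602 × 10⁻¹⁹) = 79.0 V.

V = 79.0 V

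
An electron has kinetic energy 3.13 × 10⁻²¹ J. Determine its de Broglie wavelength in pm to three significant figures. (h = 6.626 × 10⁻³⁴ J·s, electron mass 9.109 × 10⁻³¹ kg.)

λ = 8770 pm

p = √(2mKE) = √(2 × 9.109 × 10⁻³¹ × 3.130 × 10⁻²¹) = 7.551 × 10⁻²⁶ kg·m/s.
λ = h/p = 6.626 × 10⁻³⁴ / 7.551 × 10⁻²⁶ = 8.77 × 10⁻⁹ m = 8770 pm.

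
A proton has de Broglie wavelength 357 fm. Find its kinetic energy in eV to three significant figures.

p = h/λ = 6.626 × 10⁻³⁴ / 3.570 × 10⁻¹³ = 1.856 × 10⁻²¹ kg·m/s.
KE = p²/(2m) = (1.856 × 10⁻²¹)² / (2 × 1.673 × 10⁻²⁷) = 1.030 × 10⁻¹⁵ J = 6430 eV.

KE = 6430 eV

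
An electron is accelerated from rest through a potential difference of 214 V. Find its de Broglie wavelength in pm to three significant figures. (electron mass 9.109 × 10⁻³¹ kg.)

λ = 83.8 pm

KE = eV = 1.602 × 10⁻¹⁹ × 214.0 = 3.428 × 10⁻¹⁷ J.
p = √(2mKE) = √(2 × 9.109 × 10⁻³¹ × 3.428 × 10⁻¹⁷) = 7.903 × 10⁻²⁴ kg·m/s.
λ = h/p = 6.626 × 10⁻³⁴ / 7.903 × 10⁻²⁴ = 8.38 × 10⁻¹¹ m = 83.8 pm.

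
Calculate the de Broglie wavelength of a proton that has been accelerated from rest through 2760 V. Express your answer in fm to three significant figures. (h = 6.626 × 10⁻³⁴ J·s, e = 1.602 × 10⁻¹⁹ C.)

λ = 545 fm

KE = eV = 1.602 × 10⁻¹⁹ × 2760 = 4.422 × 10⁻¹⁶ J.
p = √(2mKE) = √(2 × 1.673 × 10⁻²⁷ × 4.422 × 10⁻¹⁶) = 1.216 × 10⁻²¹ kg·m/s.
λ = h/p = 6.626 × 10⁻³⁴ / 1.216 × 10⁻²¹ = 5.45 × 10⁻¹³ m = 545 fm.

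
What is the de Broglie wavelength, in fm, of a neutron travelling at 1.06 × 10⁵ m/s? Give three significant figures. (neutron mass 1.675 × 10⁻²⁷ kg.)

λ = 3730 fm

p = mv = 1.675 × 10⁻²⁷ × 1.06 × 10⁵ = 1.776 × 10⁻²² kg·m/s.
λ = h/p = 6.626 × 10⁻³⁴ / 1.776 × 10⁻²² = 3.73 × 10⁻¹² m = 3730 fm.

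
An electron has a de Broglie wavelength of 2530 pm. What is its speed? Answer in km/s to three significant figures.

p = h/λ = 6.626 × 10⁻³⁴ / 2.530 × 10⁻⁹ = 2.619 × 10⁻²⁵ kg·m/s.
v = p/m = 2.619 × 10⁻²⁵ / 9.109 × 10⁻³¹ = 2.88 × 10⁵ m/s = 288 km/s.

v = 288 km/s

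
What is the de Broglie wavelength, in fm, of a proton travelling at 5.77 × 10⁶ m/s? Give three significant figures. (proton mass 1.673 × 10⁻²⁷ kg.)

λ = 68.6 fm

p = mv = 1.673 × 10⁻²⁷ × 5.77 × 10⁶ = 9.653 × 10⁻²¹ kg·m/s.
λ = h/p = 6.626 × 10⁻³⁴ / 9.653 × 10⁻²¹ = 6.86 × 10⁻¹⁴ m = 68.6 fm.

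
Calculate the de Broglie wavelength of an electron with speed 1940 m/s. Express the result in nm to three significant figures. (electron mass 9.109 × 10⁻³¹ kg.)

p = mv = 9.109 × 10⁻³¹ × 1940 = 1.767 × 10⁻²⁷ kg·m/s.
λ = h/p = 6.626 × 10⁻³⁴ / 1.767 × 10⁻²⁷ = 3.75 × 10⁻⁷ m = 375 nm.

λ = 375 nm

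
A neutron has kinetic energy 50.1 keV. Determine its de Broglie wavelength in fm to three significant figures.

λ = 128 fm

KE = 50.1 keV = 8.026 × 10⁻¹⁵ J.
p = √(2mKE) = √(2 × 1.675 × 10⁻²⁷ × 8.026 × 10⁻¹⁵) = 5.185 × 10⁻²¹ kg·m/s.
λ = h/p = 6.626 × 10⁻³⁴ / 5.185 × 10⁻²¹ = 1.28 × 10⁻¹³ m = 128 fm.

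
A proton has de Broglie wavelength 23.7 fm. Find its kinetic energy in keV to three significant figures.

KE = 1460 keV

p = h/λ = 6.626 × 10⁻³⁴ / 2.370 × 10⁻¹⁴ = 2.796 × 10⁻²⁰ kg·m/s.
KE = p²/(2m) = (2.796 × 10⁻²⁰)² / (2 × 1.673 × 10⁻²⁷) = 2.336 × 10⁻¹³ J = 1460 keV.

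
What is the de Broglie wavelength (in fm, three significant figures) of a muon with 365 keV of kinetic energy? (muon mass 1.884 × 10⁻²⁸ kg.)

λ = 141 fm

KE = 365 keV = 5.847 × 10⁻¹⁴ J.
p = √(2mKE) = √(2 × 1.884 × 10⁻²⁸ × 5.847 × 10⁻¹⁴) = 4.694 × 10⁻²¹ kg·m/s.
λ = h/p = 6.626 × 10⁻³⁴ / 4.694 × 10⁻²¹ = 1.41 × 10⁻¹³ m = 141 fm.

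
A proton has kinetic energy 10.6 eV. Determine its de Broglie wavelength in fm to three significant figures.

KE = 10.6 eV = 1.698 × 10⁻¹⁸ J.
p = √(2mKE) = √(2 × 1.673 × 10⁻²⁷ × 1.698 × 10⁻¹⁸) = 7.538 × 10⁻²³ kg·m/s.
λ = h/p = 6.626 × 10⁻³⁴ / 7.538 × 10⁻²³ = 8.79 × 10⁻¹² m = 8790 fm.

λ = 8790 fm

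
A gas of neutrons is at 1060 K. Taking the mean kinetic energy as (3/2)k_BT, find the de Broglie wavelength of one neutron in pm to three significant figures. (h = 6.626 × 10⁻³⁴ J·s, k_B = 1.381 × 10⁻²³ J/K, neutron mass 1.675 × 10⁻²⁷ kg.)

λ = 77.3 pm

KE = (3/2)k_BT = 1.5 × 1.381 × 10⁻²³ × 1060 = 2.196 × 10⁻²⁰ J.
p = √(2mKE) = √(2 × 1.675 × 10⁻²⁷ × 2.196 × 10⁻²⁰) = 8.577 × 10⁻²⁴ kg·m/s.
λ = h/p = 7.73 × 10⁻¹¹ m = 77.3 pm.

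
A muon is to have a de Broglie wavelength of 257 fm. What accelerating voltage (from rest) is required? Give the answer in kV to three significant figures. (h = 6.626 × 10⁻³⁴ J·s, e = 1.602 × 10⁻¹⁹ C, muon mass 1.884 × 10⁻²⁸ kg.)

p = h/λ = 6.626 × 10⁻³⁴ / 2.570 × 10⁻¹³ = 2.578 × 10⁻²¹ kg·m/s.
KE = p²/(2m) = 1.764 × 10⁻¹⁴ J.
V = KE/e = 1.764 × 10⁻¹⁴ / (1.602 × 10⁻¹⁹) = 110 kV.

V = 110 kV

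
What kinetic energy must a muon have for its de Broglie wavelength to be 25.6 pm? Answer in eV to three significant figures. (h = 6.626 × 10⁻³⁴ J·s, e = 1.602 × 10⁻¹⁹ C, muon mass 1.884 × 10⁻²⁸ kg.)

p = h/λ = 6.626 × 10⁻³⁴ / 2.560 × 10⁻¹¹ = 2.588 × 10⁻²³ kg·m/s.
KE = p²/(2m) = (2.588 × 10⁻²³)² / (2 × 1.884 × 10⁻²⁸) = 1.778 × 10⁻¹⁸ J = 11.1 eV.

KE = 11.1 eV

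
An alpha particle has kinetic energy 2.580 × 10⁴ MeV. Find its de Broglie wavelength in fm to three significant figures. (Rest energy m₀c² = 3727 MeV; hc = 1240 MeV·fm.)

Total energy E = KE + m₀c² = 2.580 × 10⁴ + 3727 = 29527 MeV.
(pc)² = E² − (m₀c²)² = (29527)² − (3727)² = 8.580 × 10⁸ MeV², so pc = 2.929 × 10⁴ MeV.
λ = hc/(pc) = 1240 MeV·fm / 2.929 × 10⁴ MeV = 0.0423 fm.

λ = 0.0423 fm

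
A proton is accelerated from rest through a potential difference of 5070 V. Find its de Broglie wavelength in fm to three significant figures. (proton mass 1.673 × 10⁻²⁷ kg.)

KE = eV = 1.602 × 10⁻¹⁹ × 5070 = 8.122 × 10⁻¹⁶ J.
p = √(2mKE) = √(2 × 1.673 × 10⁻²⁷ × 8.122 × 10⁻¹⁶) = 1.649 × 10⁻²¹ kg·m/s.
λ = h/p = 6.626 × 10⁻³⁴ / 1.649 × 10⁻²¹ = 4.02 × 10⁻¹³ m = 402 fm.

λ = 402 fm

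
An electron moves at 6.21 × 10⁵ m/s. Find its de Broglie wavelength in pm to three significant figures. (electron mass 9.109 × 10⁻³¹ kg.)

p = mv = 9.109 × 10⁻³¹ × 6.21 × 10⁵ = 5.657 × 10⁻²⁵ kg·m/s.
λ = h/p = 6.626 × 10⁻³⁴ / 5.657 × 10⁻²⁵ = 1.17 × 10⁻⁹ m = 1170 pm.

λ = 1170 pm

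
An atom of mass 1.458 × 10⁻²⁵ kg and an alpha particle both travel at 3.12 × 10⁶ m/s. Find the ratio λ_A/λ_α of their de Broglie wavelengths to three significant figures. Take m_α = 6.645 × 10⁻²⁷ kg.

λ_A/λ_α = 0.0456

At fixed v, p = mv so λ = h/(mv) ∝ 1/m.
λ_A/λ_α = m_α/m_A = 6.645 × 10⁻²⁷/1.458 × 10⁻²⁵ = 0.0456.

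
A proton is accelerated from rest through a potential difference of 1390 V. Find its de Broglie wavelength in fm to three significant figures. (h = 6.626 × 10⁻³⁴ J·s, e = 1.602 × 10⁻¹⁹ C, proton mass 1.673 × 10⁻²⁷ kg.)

λ = 768 fm

KE = eV = 1.602 × 10⁻¹⁹ × 1390 = 2.227 × 10⁻¹⁶ J.
p = √(2mKE) = √(2 × 1.673 × 10⁻²⁷ × 2.227 × 10⁻¹⁶) = 8.632 × 10⁻²² kg·m/s.
λ = h/p = 6.626 × 10⁻³⁴ / 8.632 × 10⁻²² = 7.68 × 10⁻¹³ m = 768 fm.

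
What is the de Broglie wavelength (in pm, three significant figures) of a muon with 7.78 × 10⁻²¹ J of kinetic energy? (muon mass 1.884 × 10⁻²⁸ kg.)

p = √(2mKE) = √(2 × 1.884 × 10⁻²⁸ × 7.780 × 10⁻²¹) = 1.712 × 10⁻²⁴ kg·m/s.
λ = h/p = 6.626 × 10⁻³⁴ / 1.712 × 10⁻²⁴ = 3.87 × 10⁻¹⁰ m = 387 pm.

λ = 387 pm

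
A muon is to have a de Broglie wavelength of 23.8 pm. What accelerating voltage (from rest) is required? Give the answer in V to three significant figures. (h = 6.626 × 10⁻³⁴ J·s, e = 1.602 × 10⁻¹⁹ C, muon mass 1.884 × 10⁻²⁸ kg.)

V = 12.8 V

p = h/λ = 6.626 × 10⁻³⁴ / 2.380 × 10⁻¹¹ = 2.784 × 10⁻²³ kg·m/s.
KE = p²/(2m) = 2.057 × 10⁻¹⁸ J.
V = KE/e = 2.057 × 10⁻¹⁸ / (1.602 × 10⁻¹⁹) = 12.8 V.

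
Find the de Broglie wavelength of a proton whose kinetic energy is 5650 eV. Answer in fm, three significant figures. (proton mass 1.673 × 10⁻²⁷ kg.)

λ = 381 fm

KE = 5650 eV = 9.051 × 10⁻¹⁶ J.
p = √(2mKE) = √(2 × 1.673 × 10⁻²⁷ × 9.051 × 10⁻¹⁶) = 1.740 × 10⁻²¹ kg·m/s.
λ = h/p = 6.626 × 10⁻³⁴ / 1.740 × 10⁻²¹ = 3.81 × 10⁻¹³ m = 381 fm.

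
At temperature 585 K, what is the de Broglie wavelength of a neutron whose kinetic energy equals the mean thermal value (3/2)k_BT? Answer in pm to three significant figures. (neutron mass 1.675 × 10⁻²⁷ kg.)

KE = (3/2)k_BT = 1.5 × 1.381 × 10⁻²³ × 585 = 1.212 × 10⁻²⁰ J.
p = √(2mKE) = √(2 × 1.675 × 10⁻²⁷ × 1.212 × 10⁻²⁰) = 6.372 × 10⁻²⁴ kg·m/s.
λ = h/p = 1.04 × 10⁻¹⁰ m = 104 pm.

λ = 104 pm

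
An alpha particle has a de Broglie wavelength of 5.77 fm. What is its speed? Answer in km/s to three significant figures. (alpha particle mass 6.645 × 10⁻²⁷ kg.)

p = h/λ = 6.626 × 10⁻³⁴ / 5.770 × 10⁻¹⁵ = 1.148 × 10⁻¹⁹ kg·m/s.
v = p/m = 1.148 × 10⁻¹⁹ / 6.645 × 10⁻²⁷ = 1.73 × 10⁷ m/s = 1.73 × 10⁴ km/s.

v = 1.73 × 10⁴ km/s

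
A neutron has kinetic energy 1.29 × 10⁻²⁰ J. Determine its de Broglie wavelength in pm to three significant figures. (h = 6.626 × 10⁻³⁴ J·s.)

p = √(2mKE) = √(2 × 1.675 × 10⁻²⁷ × 1.290 × 10⁻²⁰) = 6.574 × 10⁻²⁴ kg·m/s.
λ = h/p = 6.626 × 10⁻³⁴ / 6.574 × 10⁻²⁴ = 1.01 × 10⁻¹⁰ m = 101 pm.

λ = 101 pm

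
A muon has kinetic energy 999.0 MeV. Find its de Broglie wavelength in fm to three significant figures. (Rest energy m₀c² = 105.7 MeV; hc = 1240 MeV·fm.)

Total energy E = KE + m₀c² = 999.0 + 105.7 = 1104.7 MeV.
(pc)² = E² − (m₀c²)² = (1104.7)² − (105.7)² = 1.209 × 10⁶ MeV², so pc = 1100 MeV.
λ = hc/(pc) = 1240 MeV·fm / 1100 MeV = 1.13 fm.

λ = 1.13 fm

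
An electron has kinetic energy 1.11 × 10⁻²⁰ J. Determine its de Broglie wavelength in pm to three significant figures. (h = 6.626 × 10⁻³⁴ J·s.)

p = √(2mKE) = √(2 × 9.109 × 10⁻³¹ × 1.110 × 10⁻²⁰) = 1.422 × 10⁻²⁵ kg·m/s.
λ = h/p = 6.626 × 10⁻³⁴ / 1.422 × 10⁻²⁵ = 4.66 × 10⁻⁹ m = 4660 pm.

λ = 4660 pm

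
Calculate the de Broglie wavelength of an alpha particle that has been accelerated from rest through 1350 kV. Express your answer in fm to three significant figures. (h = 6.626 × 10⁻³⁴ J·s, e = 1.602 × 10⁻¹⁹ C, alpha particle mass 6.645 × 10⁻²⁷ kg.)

λ = 8.74 fm

KE = 2eV = 2 × 1.602 × 10⁻¹⁹ × 1.350 × 10⁶ = 4.325 × 10⁻¹³ J.
p = √(2mKE) = √(2 × 6.645 × 10⁻²⁷ × 4.325 × 10⁻¹³) = 7.582 × 10⁻²⁰ kg·m/s.
λ = h/p = 6.626 × 10⁻³⁴ / 7.582 × 10⁻²⁰ = 8.74 × 10⁻¹⁵ m = 8.74 fm.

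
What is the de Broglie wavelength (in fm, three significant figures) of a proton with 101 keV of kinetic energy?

λ = 90.1 fm

KE = 101 keV = 1.618 × 10⁻¹⁴ J.
p = √(2mKE) = √(2 × 1.673 × 10⁻²⁷ × 1.618 × 10⁻¹⁴) = 7.358 × 10⁻²¹ kg·m/s.
λ = h/p = 6.626 × 10⁻³⁴ / 7.358 × 10⁻²¹ = 9.01 × 10⁻¹⁴ m = 90.1 fm.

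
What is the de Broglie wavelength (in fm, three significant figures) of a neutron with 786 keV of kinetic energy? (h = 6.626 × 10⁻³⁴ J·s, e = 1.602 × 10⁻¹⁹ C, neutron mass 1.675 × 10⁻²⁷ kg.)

KE = 786 keV = 1.259 × 10⁻¹³ J.
p = √(2mKE) = √(2 × 1.675 × 10⁻²⁷ × 1.259 × 10⁻¹³) = 2.054 × 10⁻²⁰ kg·m/s.
λ = h/p = 6.626 × 10⁻³⁴ / 2.054 × 10⁻²⁰ = 3.23 × 10⁻¹⁴ m = 32.3 fm.

λ = 32.3 fm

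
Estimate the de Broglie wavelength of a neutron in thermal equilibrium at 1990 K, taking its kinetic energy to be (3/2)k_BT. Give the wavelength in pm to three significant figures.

λ = 56.4 pm

KE = (3/2)k_BT = 1.5 × 1.381 × 10⁻²³ × 1990 = 4.122 × 10⁻²⁰ J.
p = √(2mKE) = √(2 × 1.675 × 10⁻²⁷ × 4.122 × 10⁻²⁰) = 1.175 × 10⁻²³ kg·m/s.
λ = h/p = 5.64 × 10⁻¹¹ m = 56.4 pm.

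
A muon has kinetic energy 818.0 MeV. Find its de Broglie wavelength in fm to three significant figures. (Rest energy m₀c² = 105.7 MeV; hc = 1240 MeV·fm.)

λ = 1.35 fm

Total energy E = KE + m₀c² = 818.0 + 105.7 = 923.7 MeV.
(pc)² = E² − (m₀c²)² = (923.7)² − (105.7)² = 8.420 × 10⁵ MeV², so pc = 917.6 MeV.
λ = hc/(pc) = 1240 MeV·fm / 917.6 MeV = 1.35 fm.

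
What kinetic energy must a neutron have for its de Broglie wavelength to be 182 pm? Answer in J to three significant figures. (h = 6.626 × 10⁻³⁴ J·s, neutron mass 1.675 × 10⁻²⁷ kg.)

p = h/λ = 6.626 × 10⁻³⁴ / 1.820 × 10⁻¹⁰ = 3.641 × 10⁻²⁴ kg·m/s.
KE = p²/(2m) = (3.641 × 10⁻²⁴)² / (2 × 1.675 × 10⁻²⁷) = 3.957 × 10⁻²¹ J = 3.96 × 10⁻²¹ J.

KE = 3.96 × 10⁻²¹ J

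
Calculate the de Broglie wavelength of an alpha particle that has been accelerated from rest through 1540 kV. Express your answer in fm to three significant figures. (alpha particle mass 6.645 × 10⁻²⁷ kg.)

λ = 8.18 fm

KE = 2eV = 2 × 1.602 × 10⁻¹⁹ × 1.540 × 10⁶ = 4.934 × 10⁻¹³ J.
p = √(2mKE) = √(2 × 6.645 × 10⁻²⁷ × 4.934 × 10⁻¹³) = 8.098 × 10⁻²⁰ kg·m/s.
λ = h/p = 6.626 × 10⁻³⁴ / 8.098 × 10⁻²⁰ = 8.18 × 10⁻¹⁵ m = 8.18 fm.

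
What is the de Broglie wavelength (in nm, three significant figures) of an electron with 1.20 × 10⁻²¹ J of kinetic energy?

λ = 14.2 nm

p = √(2mKE) = √(2 × 9.109 × 10⁻³¹ × 1.200 × 10⁻²¹) = 4.676 × 10⁻²⁶ kg·m/s.
λ = h/p = 6.626 × 10⁻³⁴ / 4.676 × 10⁻²⁶ = 1.42 × 10⁻⁸ m = 14.2 nm.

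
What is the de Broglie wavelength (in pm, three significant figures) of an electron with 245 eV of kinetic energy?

KE = 245 eV = 3.925 × 10⁻¹⁷ J.
p = √(2mKE) = √(2 × 9.109 × 10⁻³¹ × 3.925 × 10⁻¹⁷) = 8.456 × 10⁻²⁴ kg·m/s.
λ = h/p = 6.626 × 10⁻³⁴ / 8.456 × 10⁻²⁴ = 7.84 × 10⁻¹¹ m = 78.4 pm.

λ = 78.4 pm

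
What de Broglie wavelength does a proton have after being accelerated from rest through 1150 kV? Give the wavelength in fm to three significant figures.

KE = eV = 1.602 × 10⁻¹⁹ × 1.150 × 10⁶ = 1.842 × 10⁻¹³ J.
p = √(2mKE) = √(2 × 1.673 × 10⁻²⁷ × 1.842 × 10⁻¹³) = 2.483 × 10⁻²⁰ kg·m/s.
λ = h/p = 6.626 × 10⁻³⁴ / 2.483 × 10⁻²⁰ = 2.67 × 10⁻¹⁴ m = 26.7 fm.

λ = 26.7 fm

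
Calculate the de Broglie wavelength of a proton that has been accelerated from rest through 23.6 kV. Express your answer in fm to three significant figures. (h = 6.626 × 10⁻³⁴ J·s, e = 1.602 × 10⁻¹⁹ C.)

λ = 186 fm

KE = eV = 1.602 × 10⁻¹⁹ × 2.360 × 10⁴ = 3.781 × 10⁻¹⁵ J.
p = √(2mKE) = √(2 × 1.673 × 10⁻²⁷ × 3.781 × 10⁻¹⁵) = 3.557 × 10⁻²¹ kg·m/s.
λ = h/p = 6.626 × 10⁻³⁴ / 3.557 × 10⁻²¹ = 1.86 × 10⁻¹³ m = 186 fm.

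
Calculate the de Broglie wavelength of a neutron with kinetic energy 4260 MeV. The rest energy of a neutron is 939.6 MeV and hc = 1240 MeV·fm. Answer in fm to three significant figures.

Total energy E = KE + m₀c² = 4260 + 939.6 = 5199.6 MeV.
(pc)² = E² − (m₀c²)² = (5199.6)² − (939.6)² = 2.615 × 10⁷ MeV², so pc = 5114 MeV.
λ = hc/(pc) = 1240 MeV·fm / 5114 MeV = 0.242 fm.

λ = 0.242 fm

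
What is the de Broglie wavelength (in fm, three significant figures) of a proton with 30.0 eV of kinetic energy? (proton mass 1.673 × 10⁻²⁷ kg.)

KE = 30.0 eV = 4.806 × 10⁻¹⁸ J.
p = √(2mKE) = √(2 × 1.673 × 10⁻²⁷ × 4.806 × 10⁻¹⁸) = 1.268 × 10⁻²² kg·m/s.
λ = h/p = 6.626 × 10⁻³⁴ / 1.268 × 10⁻²² = 5.23 × 10⁻¹² m = 5230 fm.

λ = 5230 fm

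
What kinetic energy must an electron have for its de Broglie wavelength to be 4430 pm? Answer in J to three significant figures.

KE = 1.23 × 10⁻²⁰ J

p = h/λ = 6.626 × 10⁻³⁴ / 4.430 × 10⁻⁹ = 1.496 × 10⁻²⁵ kg·m/s.
KE = p²/(2m) = (1.496 × 10⁻²⁵)² / (2 × 9.109 × 10⁻³¹) = 1.228 × 10⁻²⁰ J = 1.23 × 10⁻²⁰ J.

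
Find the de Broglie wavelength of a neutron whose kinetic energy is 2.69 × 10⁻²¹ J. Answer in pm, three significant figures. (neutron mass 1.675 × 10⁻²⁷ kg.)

p = √(2mKE) = √(2 × 1.675 × 10⁻²⁷ × 2.690 × 10⁻²¹) = 3.002 × 10⁻²⁴ kg·m/s.
λ = h/p = 6.626 × 10⁻³⁴ / 3.002 × 10⁻²⁴ = 2.21 × 10⁻¹⁰ m = 221 pm.

λ = 221 pm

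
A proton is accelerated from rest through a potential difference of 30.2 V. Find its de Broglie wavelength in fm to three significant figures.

λ = 5210 fm

KE = eV = 1.602 × 10⁻¹⁹ × 30.20 = 4.838 × 10⁻¹⁸ J.
p = √(2mKE) = √(2 × 1.673 × 10⁻²⁷ × 4.838 × 10⁻¹⁸) = 1.272 × 10⁻²² kg·m/s.
λ = h/p = 6.626 × 10⁻³⁴ / 1.272 × 10⁻²² = 5.21 × 10⁻¹² m = 5210 fm.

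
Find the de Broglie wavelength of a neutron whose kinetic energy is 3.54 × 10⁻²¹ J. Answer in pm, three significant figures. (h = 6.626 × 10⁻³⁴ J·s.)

λ = 192 pm

p = √(2mKE) = √(2 × 1.675 × 10⁻²⁷ × 3.540 × 10⁻²¹) = 3.444 × 10⁻²⁴ kg·m/s.
λ = h/p = 6.626 × 10⁻³⁴ / 3.444 × 10⁻²⁴ = 1.92 × 10⁻¹⁰ m = 192 pm.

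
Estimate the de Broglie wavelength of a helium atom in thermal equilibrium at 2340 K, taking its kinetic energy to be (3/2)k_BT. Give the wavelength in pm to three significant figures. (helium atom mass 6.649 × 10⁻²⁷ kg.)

λ = 26.1 pm

KE = (3/2)k_BT = 1.5 × 1.381 × 10⁻²³ × 2340 = 4.847 × 10⁻²⁰ J.
p = √(2mKE) = √(2 × 6.649 × 10⁻²⁷ × 4.847 × 10⁻²⁰) = 2.539 × 10⁻²³ kg·m/s.
λ = h/p = 2.61 × 10⁻¹¹ m = 26.1 pm.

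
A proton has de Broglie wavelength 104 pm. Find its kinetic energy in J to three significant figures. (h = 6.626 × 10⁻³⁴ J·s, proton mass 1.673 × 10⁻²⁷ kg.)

p = h/λ = 6.626 × 10⁻³⁴ / 1.040 × 10⁻¹⁰ = 6.371 × 10⁻²⁴ kg·m/s.
KE = p²/(2m) = (6.371 × 10⁻²⁴)² / (2 × 1.673 × 10⁻²⁷) = 1.213 × 10⁻²⁰ J = 1.21 × 10⁻²⁰ J.

KE = 1.21 × 10⁻²⁰ J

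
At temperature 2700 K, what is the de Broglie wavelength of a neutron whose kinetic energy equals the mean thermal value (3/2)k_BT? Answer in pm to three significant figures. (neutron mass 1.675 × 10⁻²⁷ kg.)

KE = (3/2)k_BT = 1.5 × 1.381 × 10⁻²³ × 2700 = 5.593 × 10⁻²⁰ J.
p = √(2mKE) = √(2 × 1.675 × 10⁻²⁷ × 5.593 × 10⁻²⁰) = 1.369 × 10⁻²³ kg·m/s.
λ = h/p = 4.84 × 10⁻¹¹ m = 48.4 pm.

λ = 48.4 pm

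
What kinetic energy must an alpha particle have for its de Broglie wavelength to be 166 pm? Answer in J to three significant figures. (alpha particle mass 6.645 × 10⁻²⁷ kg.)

KE = 1.20 × 10⁻²¹ J

p = h/λ = 6.626 × 10⁻³⁴ / 1.660 × 10⁻¹⁰ = 3.992 × 10⁻²⁴ kg·m/s.
KE = p²/(2m) = (3.992 × 10⁻²⁴)² / (2 × 6.645 × 10⁻²⁷) = 1.199 × 10⁻²¹ J = 1.20 × 10⁻²¹ J.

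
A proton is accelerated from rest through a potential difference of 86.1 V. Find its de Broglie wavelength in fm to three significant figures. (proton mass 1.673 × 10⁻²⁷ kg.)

KE = eV = 1.602 × 10⁻¹⁹ × 86.10 = 1.379 × 10⁻¹⁷ J.
p = √(2mKE) = √(2 × 1.673 × 10⁻²⁷ × 1.379 × 10⁻¹⁷) = 2.148 × 10⁻²² kg·m/s.
λ = h/p = 6.626 × 10⁻³⁴ / 2.148 × 10⁻²² = 3.08 × 10⁻¹² m = 3080 fm.

λ = 3080 fm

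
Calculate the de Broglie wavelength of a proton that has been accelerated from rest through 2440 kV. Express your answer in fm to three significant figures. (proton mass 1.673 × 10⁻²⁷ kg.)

KE = eV = 1.602 × 10⁻¹⁹ × 2.440 × 10⁶ = 3.909 × 10⁻¹³ J.
p = √(2mKE) = √(2 × 1.673 × 10⁻²⁷ × 3.909 × 10⁻¹³) = 3.617 × 10⁻²⁰ kg·m/s.
λ = h/p = 6.626 × 10⁻³⁴ / 3.617 × 10⁻²⁰ = 1.83 × 10⁻¹⁴ m = 18.3 fm.

λ = 18.3 fm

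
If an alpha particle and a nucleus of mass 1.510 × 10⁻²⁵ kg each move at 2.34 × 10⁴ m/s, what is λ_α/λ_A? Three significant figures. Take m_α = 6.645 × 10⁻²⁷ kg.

λ_α/λ_A = 22.7

At fixed v, p = mv so λ = h/(mv) ∝ 1/m.
λ_α/λ_A = m_A/m_α = 1.510 × 10⁻²⁵/6.645 × 10⁻²⁷ = 22.7.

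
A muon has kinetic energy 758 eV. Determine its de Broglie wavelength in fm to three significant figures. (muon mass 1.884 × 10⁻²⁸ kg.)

KE = 758 eV = 1.214 × 10⁻¹⁶ J.
p = √(2mKE) = √(2 × 1.884 × 10⁻²⁸ × 1.214 × 10⁻¹⁶) = 2.139 × 10⁻²² kg·m/s.
λ = h/p = 6.626 × 10⁻³⁴ / 2.139 × 10⁻²² = 3.10 × 10⁻¹² m = 3100 fm.

λ = 3100 fm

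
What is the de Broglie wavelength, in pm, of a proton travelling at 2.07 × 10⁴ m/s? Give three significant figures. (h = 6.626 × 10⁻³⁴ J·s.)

p = mv = 1.673 × 10⁻²⁷ × 2.07 × 10⁴ = 3.463 × 10⁻²³ kg·m/s.
λ = h/p = 6.626 × 10⁻³⁴ / 3.463 × 10⁻²³ = 1.91 × 10⁻¹¹ m = 19.1 pm.

λ = 19.1 pm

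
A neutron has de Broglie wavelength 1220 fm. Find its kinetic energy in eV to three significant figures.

p = h/λ = 6.626 × 10⁻³⁴ / 1.220 × 10⁻¹² = 5.431 × 10⁻²² kg·m/s.
KE = p²/(2m) = (5.431 × 10⁻²²)² / (2 × 1.675 × 10⁻²⁷) = 8.805 × 10⁻¹⁷ J = 550 eV.

KE = 550 eV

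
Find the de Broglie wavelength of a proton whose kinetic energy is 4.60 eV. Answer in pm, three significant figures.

KE = 4.60 eV = 7.369 × 10⁻¹⁹ J.
p = √(2mKE) = √(2 × 1.673 × 10⁻²⁷ × 7.369 × 10⁻¹⁹) = 4.966 × 10⁻²³ kg·m/s.
λ = h/p = 6.626 × 10⁻³⁴ / 4.966 × 10⁻²³ = 1.33 × 10⁻¹¹ m = 13.3 pm.

λ = 13.3 pm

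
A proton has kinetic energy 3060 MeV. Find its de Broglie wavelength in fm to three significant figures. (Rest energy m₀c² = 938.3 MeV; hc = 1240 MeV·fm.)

Total energy E = KE + m₀c² = 3060 + 938.3 = 3998.3 MeV.
(pc)² = E² − (m₀c²)² = (3998.3)² − (938.3)² = 1.511 × 10⁷ MeV², so pc = 3887 MeV.
λ = hc/(pc) = 1240 MeV·fm / 3887 MeV = 0.319 fm.

λ = 0.319 fm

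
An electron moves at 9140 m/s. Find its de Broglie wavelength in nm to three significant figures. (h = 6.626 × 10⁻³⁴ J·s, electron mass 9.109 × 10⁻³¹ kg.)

p = mv = 9.109 × 10⁻³¹ × 9140 = 8.326 × 10⁻²⁷ kg·m/s.
λ = h/p = 6.626 × 10⁻³⁴ / 8.326 × 10⁻²⁷ = 7.96 × 10⁻⁸ m = 79.6 nm.

λ = 79.6 nm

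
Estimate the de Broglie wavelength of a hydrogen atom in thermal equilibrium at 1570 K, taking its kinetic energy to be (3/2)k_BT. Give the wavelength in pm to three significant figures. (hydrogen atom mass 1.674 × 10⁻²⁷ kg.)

KE = (3/2)k_BT = 1.5 × 1.381 × 10⁻²³ × 1570 = 3.252 × 10⁻²⁰ J.
p = √(2mKE) = √(2 × 1.674 × 10⁻²⁷ × 3.252 × 10⁻²⁰) = 1.043 × 10⁻²³ kg·m/s.
λ = h/p = 6.35 × 10⁻¹¹ m = 63.5 pm.

λ = 63.5 pm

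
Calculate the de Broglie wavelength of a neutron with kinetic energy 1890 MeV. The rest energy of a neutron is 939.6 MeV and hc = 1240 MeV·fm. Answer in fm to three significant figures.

λ = 0.465 fm

Total energy E = KE + m₀c² = 1890 + 939.6 = 2829.6 MeV.
(pc)² = E² − (m₀c²)² = (2829.6)² − (939.6)² = 7.124 × 10⁶ MeV², so pc = 2669 MeV.
λ = hc/(pc) = 1240 MeV·fm / 2669 MeV = 0.465 fm.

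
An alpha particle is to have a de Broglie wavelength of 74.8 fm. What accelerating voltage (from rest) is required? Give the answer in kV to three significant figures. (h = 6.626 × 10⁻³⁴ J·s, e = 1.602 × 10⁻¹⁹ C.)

V = 18.4 kV

p = h/λ = 6.626 × 10⁻³⁴ / 7.480 × 10⁻¹⁴ = 8.858 × 10⁻²¹ kg·m/s.
KE = p²/(2m) = 5.904 × 10⁻¹⁵ J.
V = KE/2e = 5.904 × 10⁻¹⁵ / (2 × 1.602 × 10⁻¹⁹) = 18.4 kV.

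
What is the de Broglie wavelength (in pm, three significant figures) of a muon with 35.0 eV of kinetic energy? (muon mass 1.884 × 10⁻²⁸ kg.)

KE = 35.0 eV = 5.607 × 10⁻¹⁸ J.
p = √(2mKE) = √(2 × 1.884 × 10⁻²⁸ × 5.607 × 10⁻¹⁸) = 4.596 × 10⁻²³ kg·m/s.
λ = h/p = 6.626 × 10⁻³⁴ / 4.596 × 10⁻²³ = 1.44 × 10⁻¹¹ m = 14.4 pm.

λ = 14.4 pm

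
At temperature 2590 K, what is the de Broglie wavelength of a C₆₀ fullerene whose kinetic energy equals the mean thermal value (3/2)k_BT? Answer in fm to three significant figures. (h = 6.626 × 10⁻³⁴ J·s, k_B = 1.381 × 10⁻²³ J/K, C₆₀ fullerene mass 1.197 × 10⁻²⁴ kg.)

KE = (3/2)k_BT = 1.5 × 1.381 × 10⁻²³ × 2590 = 5.365 × 10⁻²⁰ J.
p = √(2mKE) = √(2 × 1.197 × 10⁻²⁴ × 5.365 × 10⁻²⁰) = 3.584 × 10⁻²² kg·m/s.
λ = h/p = 1.85 × 10⁻¹² m = 1850 fm.

λ = 1850 fm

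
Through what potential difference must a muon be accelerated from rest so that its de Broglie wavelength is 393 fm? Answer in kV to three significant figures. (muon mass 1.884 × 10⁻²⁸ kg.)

V = 47.1 kV

p = h/λ = 6.626 × 10⁻³⁴ / 3.930 × 10⁻¹³ = 1.686 × 10⁻²¹ kg·m/s.
KE = p²/(2m) = 7.544 × 10⁻¹⁵ J.
V = KE/e = 7.544 × 10⁻¹⁵ / (1.602 × 10⁻¹⁹) = 47.1 kV.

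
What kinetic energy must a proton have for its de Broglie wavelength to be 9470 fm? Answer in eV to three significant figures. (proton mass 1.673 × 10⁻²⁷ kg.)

KE = 9.13 eV

p = h/λ = 6.626 × 10⁻³⁴ / 9.470 × 10⁻¹² = 6.997 × 10⁻²³ kg·m/s.
KE = p²/(2m) = (6.997 × 10⁻²³)² / (2 × 1.673 × 10⁻²⁷) = 1.463 × 10⁻¹⁸ J = 9.13 eV.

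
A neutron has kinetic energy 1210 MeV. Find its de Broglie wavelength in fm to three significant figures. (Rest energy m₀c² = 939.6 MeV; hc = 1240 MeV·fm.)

λ = 0.641 fm

Total energy E = KE + m₀c² = 1210 + 939.6 = 2149.6 MeV.
(pc)² = E² − (m₀c²)² = (2149.6)² − (939.6)² = 3.738 × 10⁶ MeV², so pc = 1933 MeV.
λ = hc/(pc) = 1240 MeV·fm / 1933 MeV = 0.641 fm.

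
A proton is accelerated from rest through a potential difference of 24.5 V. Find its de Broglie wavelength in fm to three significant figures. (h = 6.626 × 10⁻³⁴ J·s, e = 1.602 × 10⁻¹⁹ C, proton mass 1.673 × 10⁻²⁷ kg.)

λ = 5780 fm

KE = eV = 1.602 × 10⁻¹⁹ × 24.50 = 3.925 × 10⁻¹⁸ J.
p = √(2mKE) = √(2 × 1.673 × 10⁻²⁷ × 3.925 × 10⁻¹⁸) = 1.146 × 10⁻²² kg·m/s.
λ = h/p = 6.626 × 10⁻³⁴ / 1.146 × 10⁻²² = 5.78 × 10⁻¹² m = 5780 fm.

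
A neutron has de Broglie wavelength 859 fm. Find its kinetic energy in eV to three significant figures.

KE = 1110 eV

p = h/λ = 6.626 × 10⁻³⁴ / 8.590 × 10⁻¹³ = 7.714 × 10⁻²² kg·m/s.
KE = p²/(2m) = (7.714 × 10⁻²²)² / (2 × 1.675 × 10⁻²⁷) = 1.776 × 10⁻¹⁶ J = 1110 eV.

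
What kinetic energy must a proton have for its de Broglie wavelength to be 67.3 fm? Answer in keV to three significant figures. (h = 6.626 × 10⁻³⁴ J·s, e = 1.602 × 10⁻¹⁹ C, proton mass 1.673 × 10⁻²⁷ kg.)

KE = 181 keV

p = h/λ = 6.626 × 10⁻³⁴ / 6.730 × 10⁻¹⁴ = 9.845 × 10⁻²¹ kg·m/s.
KE = p²/(2m) = (9.845 × 10⁻²¹)² / (2 × 1.673 × 10⁻²⁷) = 2.897 × 10⁻¹⁴ J = 181 keV.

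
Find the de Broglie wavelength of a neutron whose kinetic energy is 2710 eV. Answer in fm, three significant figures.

KE = 2710 eV = 4.341 × 10⁻¹⁶ J.
p = √(2mKE) = √(2 × 1.675 × 10⁻²⁷ × 4.341 × 10⁻¹⁶) = 1.206 × 10⁻²¹ kg·m/s.
λ = h/p = 6.626 × 10⁻³⁴ / 1.206 × 10⁻²¹ = 5.49 × 10⁻¹³ m = 549 fm.

λ = 549 fm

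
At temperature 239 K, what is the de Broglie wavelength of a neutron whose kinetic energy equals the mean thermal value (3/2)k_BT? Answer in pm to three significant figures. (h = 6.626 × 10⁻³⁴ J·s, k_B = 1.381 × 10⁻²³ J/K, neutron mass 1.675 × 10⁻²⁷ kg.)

KE = (3/2)k_BT = 1.5 × 1.381 × 10⁻²³ × 239 = 4.951 × 10⁻²¹ J.
p = √(2mKE) = √(2 × 1.675 × 10⁻²⁷ × 4.951 × 10⁻²¹) = 4.073 × 10⁻²⁴ kg·m/s.
λ = h/p = 1.63 × 10⁻¹⁰ m = 163 pm.

λ = 163 pm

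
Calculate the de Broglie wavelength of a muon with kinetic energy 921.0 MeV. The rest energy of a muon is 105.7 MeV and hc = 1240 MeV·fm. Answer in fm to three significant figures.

Total energy E = KE + m₀c² = 921.0 + 105.7 = 1026.7 MeV.
(pc)² = E² − (m₀c²)² = (1026.7)² − (105.7)² = 1.043 × 10⁶ MeV², so pc = 1021 MeV.
λ = hc/(pc) = 1240 MeV·fm / 1021 MeV = 1.21 fm.

λ = 1.21 fm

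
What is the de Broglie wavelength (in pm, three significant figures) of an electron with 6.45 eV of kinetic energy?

λ = 483 pm

KE = 6.45 eV = 1.033 × 10⁻¹⁸ J.
p = √(2mKE) = √(2 × 9.109 × 10⁻³¹ × 1.033 × 10⁻¹⁸) = 1.372 × 10⁻²⁴ kg·m/s.
λ = h/p = 6.626 × 10⁻³⁴ / 1.372 × 10⁻²⁴ = 4.83 × 10⁻¹⁰ m = 483 pm.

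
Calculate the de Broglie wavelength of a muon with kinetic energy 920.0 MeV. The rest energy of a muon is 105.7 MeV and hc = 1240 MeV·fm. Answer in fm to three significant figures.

Total energy E = KE + m₀c² = 920.0 + 105.7 = 1025.7 MeV.
(pc)² = E² − (m₀c²)² = (1025.7)² − (105.7)² = 1.041 × 10⁶ MeV², so pc = 1020 MeV.
λ = hc/(pc) = 1240 MeV·fm / 1020 MeV = 1.22 fm.

λ = 1.22 fm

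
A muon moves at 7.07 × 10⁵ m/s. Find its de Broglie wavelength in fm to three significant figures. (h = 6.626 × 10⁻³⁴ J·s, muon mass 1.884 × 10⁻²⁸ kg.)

p = mv = 1.884 × 10⁻²⁸ × 7.07 × 10⁵ = 1.332 × 10⁻²² kg·m/s.
λ = h/p = 6.626 × 10⁻³⁴ / 1.332 × 10⁻²² = 4.97 × 10⁻¹² m = 4970 fm.

λ = 4970 fm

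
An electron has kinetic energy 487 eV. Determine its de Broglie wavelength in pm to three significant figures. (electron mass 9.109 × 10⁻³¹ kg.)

λ = 55.6 pm

KE = 487 eV = 7.802 × 10⁻¹⁷ J.
p = √(2mKE) = √(2 × 9.109 × 10⁻³¹ × 7.802 × 10⁻¹⁷) = 1.192 × 10⁻²³ kg·m/s.
λ = h/p = 6.626 × 10⁻³⁴ / 1.192 × 10⁻²³ = 5.56 × 10⁻¹¹ m = 55.6 pm.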